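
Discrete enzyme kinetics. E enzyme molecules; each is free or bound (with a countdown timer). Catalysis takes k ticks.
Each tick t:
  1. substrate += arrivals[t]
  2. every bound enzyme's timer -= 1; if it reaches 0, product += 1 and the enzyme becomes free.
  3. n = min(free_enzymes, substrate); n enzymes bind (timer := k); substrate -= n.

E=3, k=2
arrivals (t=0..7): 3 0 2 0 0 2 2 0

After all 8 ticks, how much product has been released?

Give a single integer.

t=0: arr=3 -> substrate=0 bound=3 product=0
t=1: arr=0 -> substrate=0 bound=3 product=0
t=2: arr=2 -> substrate=0 bound=2 product=3
t=3: arr=0 -> substrate=0 bound=2 product=3
t=4: arr=0 -> substrate=0 bound=0 product=5
t=5: arr=2 -> substrate=0 bound=2 product=5
t=6: arr=2 -> substrate=1 bound=3 product=5
t=7: arr=0 -> substrate=0 bound=2 product=7

Answer: 7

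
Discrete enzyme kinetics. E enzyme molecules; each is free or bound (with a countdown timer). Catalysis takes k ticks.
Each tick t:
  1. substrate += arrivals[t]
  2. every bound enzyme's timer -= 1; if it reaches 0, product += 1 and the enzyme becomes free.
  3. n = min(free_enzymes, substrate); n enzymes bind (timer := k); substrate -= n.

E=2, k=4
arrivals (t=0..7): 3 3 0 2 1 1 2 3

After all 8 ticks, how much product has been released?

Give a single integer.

t=0: arr=3 -> substrate=1 bound=2 product=0
t=1: arr=3 -> substrate=4 bound=2 product=0
t=2: arr=0 -> substrate=4 bound=2 product=0
t=3: arr=2 -> substrate=6 bound=2 product=0
t=4: arr=1 -> substrate=5 bound=2 product=2
t=5: arr=1 -> substrate=6 bound=2 product=2
t=6: arr=2 -> substrate=8 bound=2 product=2
t=7: arr=3 -> substrate=11 bound=2 product=2

Answer: 2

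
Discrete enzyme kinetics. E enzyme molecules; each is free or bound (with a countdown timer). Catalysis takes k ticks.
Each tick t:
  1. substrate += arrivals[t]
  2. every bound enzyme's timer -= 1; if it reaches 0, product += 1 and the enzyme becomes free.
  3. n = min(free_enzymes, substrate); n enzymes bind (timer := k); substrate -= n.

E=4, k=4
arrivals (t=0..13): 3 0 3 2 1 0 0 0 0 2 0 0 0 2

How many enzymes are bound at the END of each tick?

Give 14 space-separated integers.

Answer: 3 3 4 4 4 4 4 4 2 4 3 3 2 2

Derivation:
t=0: arr=3 -> substrate=0 bound=3 product=0
t=1: arr=0 -> substrate=0 bound=3 product=0
t=2: arr=3 -> substrate=2 bound=4 product=0
t=3: arr=2 -> substrate=4 bound=4 product=0
t=4: arr=1 -> substrate=2 bound=4 product=3
t=5: arr=0 -> substrate=2 bound=4 product=3
t=6: arr=0 -> substrate=1 bound=4 product=4
t=7: arr=0 -> substrate=1 bound=4 product=4
t=8: arr=0 -> substrate=0 bound=2 product=7
t=9: arr=2 -> substrate=0 bound=4 product=7
t=10: arr=0 -> substrate=0 bound=3 product=8
t=11: arr=0 -> substrate=0 bound=3 product=8
t=12: arr=0 -> substrate=0 bound=2 product=9
t=13: arr=2 -> substrate=0 bound=2 product=11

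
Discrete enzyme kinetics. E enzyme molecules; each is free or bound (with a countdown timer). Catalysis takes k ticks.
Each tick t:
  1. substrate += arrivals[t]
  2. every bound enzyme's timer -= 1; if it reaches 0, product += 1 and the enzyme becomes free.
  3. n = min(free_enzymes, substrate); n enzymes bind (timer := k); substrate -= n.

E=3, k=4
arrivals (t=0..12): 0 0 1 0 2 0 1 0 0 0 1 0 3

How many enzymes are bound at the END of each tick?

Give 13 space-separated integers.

Answer: 0 0 1 1 3 3 3 3 1 1 1 1 3

Derivation:
t=0: arr=0 -> substrate=0 bound=0 product=0
t=1: arr=0 -> substrate=0 bound=0 product=0
t=2: arr=1 -> substrate=0 bound=1 product=0
t=3: arr=0 -> substrate=0 bound=1 product=0
t=4: arr=2 -> substrate=0 bound=3 product=0
t=5: arr=0 -> substrate=0 bound=3 product=0
t=6: arr=1 -> substrate=0 bound=3 product=1
t=7: arr=0 -> substrate=0 bound=3 product=1
t=8: arr=0 -> substrate=0 bound=1 product=3
t=9: arr=0 -> substrate=0 bound=1 product=3
t=10: arr=1 -> substrate=0 bound=1 product=4
t=11: arr=0 -> substrate=0 bound=1 product=4
t=12: arr=3 -> substrate=1 bound=3 product=4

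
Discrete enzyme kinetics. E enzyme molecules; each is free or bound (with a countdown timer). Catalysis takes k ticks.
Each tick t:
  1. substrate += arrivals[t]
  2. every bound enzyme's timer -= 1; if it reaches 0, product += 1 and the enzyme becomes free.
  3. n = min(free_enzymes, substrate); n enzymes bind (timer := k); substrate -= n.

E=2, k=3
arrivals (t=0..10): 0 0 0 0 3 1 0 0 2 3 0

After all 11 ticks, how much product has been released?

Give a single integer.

Answer: 4

Derivation:
t=0: arr=0 -> substrate=0 bound=0 product=0
t=1: arr=0 -> substrate=0 bound=0 product=0
t=2: arr=0 -> substrate=0 bound=0 product=0
t=3: arr=0 -> substrate=0 bound=0 product=0
t=4: arr=3 -> substrate=1 bound=2 product=0
t=5: arr=1 -> substrate=2 bound=2 product=0
t=6: arr=0 -> substrate=2 bound=2 product=0
t=7: arr=0 -> substrate=0 bound=2 product=2
t=8: arr=2 -> substrate=2 bound=2 product=2
t=9: arr=3 -> substrate=5 bound=2 product=2
t=10: arr=0 -> substrate=3 bound=2 product=4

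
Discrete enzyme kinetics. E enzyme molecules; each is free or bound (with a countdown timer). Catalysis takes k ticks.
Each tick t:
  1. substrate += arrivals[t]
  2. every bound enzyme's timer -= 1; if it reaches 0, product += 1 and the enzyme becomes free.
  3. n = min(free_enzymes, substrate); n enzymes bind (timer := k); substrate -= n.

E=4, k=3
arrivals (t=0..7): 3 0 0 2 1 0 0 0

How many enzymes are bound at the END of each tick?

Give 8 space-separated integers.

t=0: arr=3 -> substrate=0 bound=3 product=0
t=1: arr=0 -> substrate=0 bound=3 product=0
t=2: arr=0 -> substrate=0 bound=3 product=0
t=3: arr=2 -> substrate=0 bound=2 product=3
t=4: arr=1 -> substrate=0 bound=3 product=3
t=5: arr=0 -> substrate=0 bound=3 product=3
t=6: arr=0 -> substrate=0 bound=1 product=5
t=7: arr=0 -> substrate=0 bound=0 product=6

Answer: 3 3 3 2 3 3 1 0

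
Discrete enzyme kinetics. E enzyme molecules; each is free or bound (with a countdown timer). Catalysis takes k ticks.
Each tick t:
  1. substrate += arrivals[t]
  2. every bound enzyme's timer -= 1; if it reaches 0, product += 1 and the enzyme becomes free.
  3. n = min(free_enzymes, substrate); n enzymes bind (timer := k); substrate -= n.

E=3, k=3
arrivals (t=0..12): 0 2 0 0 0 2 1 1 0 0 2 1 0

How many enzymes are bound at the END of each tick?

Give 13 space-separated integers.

Answer: 0 2 2 2 0 2 3 3 2 1 3 3 3

Derivation:
t=0: arr=0 -> substrate=0 bound=0 product=0
t=1: arr=2 -> substrate=0 bound=2 product=0
t=2: arr=0 -> substrate=0 bound=2 product=0
t=3: arr=0 -> substrate=0 bound=2 product=0
t=4: arr=0 -> substrate=0 bound=0 product=2
t=5: arr=2 -> substrate=0 bound=2 product=2
t=6: arr=1 -> substrate=0 bound=3 product=2
t=7: arr=1 -> substrate=1 bound=3 product=2
t=8: arr=0 -> substrate=0 bound=2 product=4
t=9: arr=0 -> substrate=0 bound=1 product=5
t=10: arr=2 -> substrate=0 bound=3 product=5
t=11: arr=1 -> substrate=0 bound=3 product=6
t=12: arr=0 -> substrate=0 bound=3 product=6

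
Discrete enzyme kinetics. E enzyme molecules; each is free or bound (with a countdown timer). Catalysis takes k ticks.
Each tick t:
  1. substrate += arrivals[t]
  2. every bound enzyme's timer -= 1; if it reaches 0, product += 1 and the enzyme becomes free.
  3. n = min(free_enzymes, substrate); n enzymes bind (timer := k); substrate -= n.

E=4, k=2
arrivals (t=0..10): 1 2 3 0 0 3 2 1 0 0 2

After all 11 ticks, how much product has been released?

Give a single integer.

Answer: 12

Derivation:
t=0: arr=1 -> substrate=0 bound=1 product=0
t=1: arr=2 -> substrate=0 bound=3 product=0
t=2: arr=3 -> substrate=1 bound=4 product=1
t=3: arr=0 -> substrate=0 bound=3 product=3
t=4: arr=0 -> substrate=0 bound=1 product=5
t=5: arr=3 -> substrate=0 bound=3 product=6
t=6: arr=2 -> substrate=1 bound=4 product=6
t=7: arr=1 -> substrate=0 bound=3 product=9
t=8: arr=0 -> substrate=0 bound=2 product=10
t=9: arr=0 -> substrate=0 bound=0 product=12
t=10: arr=2 -> substrate=0 bound=2 product=12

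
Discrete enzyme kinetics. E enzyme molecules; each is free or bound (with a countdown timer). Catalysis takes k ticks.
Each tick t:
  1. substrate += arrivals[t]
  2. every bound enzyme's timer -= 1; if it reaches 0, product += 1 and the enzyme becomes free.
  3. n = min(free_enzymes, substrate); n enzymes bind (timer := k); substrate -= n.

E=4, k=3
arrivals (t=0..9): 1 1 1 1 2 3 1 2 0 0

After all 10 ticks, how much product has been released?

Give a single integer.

Answer: 8

Derivation:
t=0: arr=1 -> substrate=0 bound=1 product=0
t=1: arr=1 -> substrate=0 bound=2 product=0
t=2: arr=1 -> substrate=0 bound=3 product=0
t=3: arr=1 -> substrate=0 bound=3 product=1
t=4: arr=2 -> substrate=0 bound=4 product=2
t=5: arr=3 -> substrate=2 bound=4 product=3
t=6: arr=1 -> substrate=2 bound=4 product=4
t=7: arr=2 -> substrate=2 bound=4 product=6
t=8: arr=0 -> substrate=1 bound=4 product=7
t=9: arr=0 -> substrate=0 bound=4 product=8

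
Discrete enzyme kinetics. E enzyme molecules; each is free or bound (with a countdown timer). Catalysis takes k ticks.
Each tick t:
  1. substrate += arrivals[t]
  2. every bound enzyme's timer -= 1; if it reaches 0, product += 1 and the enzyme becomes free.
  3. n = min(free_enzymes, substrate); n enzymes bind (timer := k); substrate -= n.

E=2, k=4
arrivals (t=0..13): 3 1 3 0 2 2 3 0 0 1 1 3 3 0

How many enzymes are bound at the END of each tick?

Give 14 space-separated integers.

Answer: 2 2 2 2 2 2 2 2 2 2 2 2 2 2

Derivation:
t=0: arr=3 -> substrate=1 bound=2 product=0
t=1: arr=1 -> substrate=2 bound=2 product=0
t=2: arr=3 -> substrate=5 bound=2 product=0
t=3: arr=0 -> substrate=5 bound=2 product=0
t=4: arr=2 -> substrate=5 bound=2 product=2
t=5: arr=2 -> substrate=7 bound=2 product=2
t=6: arr=3 -> substrate=10 bound=2 product=2
t=7: arr=0 -> substrate=10 bound=2 product=2
t=8: arr=0 -> substrate=8 bound=2 product=4
t=9: arr=1 -> substrate=9 bound=2 product=4
t=10: arr=1 -> substrate=10 bound=2 product=4
t=11: arr=3 -> substrate=13 bound=2 product=4
t=12: arr=3 -> substrate=14 bound=2 product=6
t=13: arr=0 -> substrate=14 bound=2 product=6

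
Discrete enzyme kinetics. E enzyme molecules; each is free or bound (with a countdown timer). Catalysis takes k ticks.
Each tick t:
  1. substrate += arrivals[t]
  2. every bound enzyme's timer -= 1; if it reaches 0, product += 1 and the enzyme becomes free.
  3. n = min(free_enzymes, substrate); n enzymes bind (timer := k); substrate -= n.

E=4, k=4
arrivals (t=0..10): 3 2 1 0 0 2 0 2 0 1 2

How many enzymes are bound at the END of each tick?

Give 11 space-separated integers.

Answer: 3 4 4 4 3 4 4 4 4 3 4

Derivation:
t=0: arr=3 -> substrate=0 bound=3 product=0
t=1: arr=2 -> substrate=1 bound=4 product=0
t=2: arr=1 -> substrate=2 bound=4 product=0
t=3: arr=0 -> substrate=2 bound=4 product=0
t=4: arr=0 -> substrate=0 bound=3 product=3
t=5: arr=2 -> substrate=0 bound=4 product=4
t=6: arr=0 -> substrate=0 bound=4 product=4
t=7: arr=2 -> substrate=2 bound=4 product=4
t=8: arr=0 -> substrate=0 bound=4 product=6
t=9: arr=1 -> substrate=0 bound=3 product=8
t=10: arr=2 -> substrate=1 bound=4 product=8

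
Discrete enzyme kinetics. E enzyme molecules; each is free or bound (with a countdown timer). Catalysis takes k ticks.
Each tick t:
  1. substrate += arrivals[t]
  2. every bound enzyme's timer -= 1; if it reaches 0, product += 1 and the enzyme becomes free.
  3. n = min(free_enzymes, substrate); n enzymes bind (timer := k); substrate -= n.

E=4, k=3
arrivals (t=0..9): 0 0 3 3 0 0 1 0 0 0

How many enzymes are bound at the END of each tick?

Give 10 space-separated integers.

Answer: 0 0 3 4 4 3 3 3 1 0

Derivation:
t=0: arr=0 -> substrate=0 bound=0 product=0
t=1: arr=0 -> substrate=0 bound=0 product=0
t=2: arr=3 -> substrate=0 bound=3 product=0
t=3: arr=3 -> substrate=2 bound=4 product=0
t=4: arr=0 -> substrate=2 bound=4 product=0
t=5: arr=0 -> substrate=0 bound=3 product=3
t=6: arr=1 -> substrate=0 bound=3 product=4
t=7: arr=0 -> substrate=0 bound=3 product=4
t=8: arr=0 -> substrate=0 bound=1 product=6
t=9: arr=0 -> substrate=0 bound=0 product=7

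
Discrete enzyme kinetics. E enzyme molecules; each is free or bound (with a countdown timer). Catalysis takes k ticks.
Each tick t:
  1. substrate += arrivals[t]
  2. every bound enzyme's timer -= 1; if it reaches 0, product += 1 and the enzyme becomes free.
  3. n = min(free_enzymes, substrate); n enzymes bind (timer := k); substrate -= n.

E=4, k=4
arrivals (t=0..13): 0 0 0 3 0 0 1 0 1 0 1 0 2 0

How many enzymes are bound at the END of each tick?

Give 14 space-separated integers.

Answer: 0 0 0 3 3 3 4 1 2 2 2 2 3 3

Derivation:
t=0: arr=0 -> substrate=0 bound=0 product=0
t=1: arr=0 -> substrate=0 bound=0 product=0
t=2: arr=0 -> substrate=0 bound=0 product=0
t=3: arr=3 -> substrate=0 bound=3 product=0
t=4: arr=0 -> substrate=0 bound=3 product=0
t=5: arr=0 -> substrate=0 bound=3 product=0
t=6: arr=1 -> substrate=0 bound=4 product=0
t=7: arr=0 -> substrate=0 bound=1 product=3
t=8: arr=1 -> substrate=0 bound=2 product=3
t=9: arr=0 -> substrate=0 bound=2 product=3
t=10: arr=1 -> substrate=0 bound=2 product=4
t=11: arr=0 -> substrate=0 bound=2 product=4
t=12: arr=2 -> substrate=0 bound=3 product=5
t=13: arr=0 -> substrate=0 bound=3 product=5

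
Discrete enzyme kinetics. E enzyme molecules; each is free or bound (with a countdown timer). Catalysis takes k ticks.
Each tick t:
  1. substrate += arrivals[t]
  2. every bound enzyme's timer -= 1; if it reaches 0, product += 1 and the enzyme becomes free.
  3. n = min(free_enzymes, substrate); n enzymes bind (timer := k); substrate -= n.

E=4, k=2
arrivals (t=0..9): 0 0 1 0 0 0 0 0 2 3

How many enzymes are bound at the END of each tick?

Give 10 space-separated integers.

t=0: arr=0 -> substrate=0 bound=0 product=0
t=1: arr=0 -> substrate=0 bound=0 product=0
t=2: arr=1 -> substrate=0 bound=1 product=0
t=3: arr=0 -> substrate=0 bound=1 product=0
t=4: arr=0 -> substrate=0 bound=0 product=1
t=5: arr=0 -> substrate=0 bound=0 product=1
t=6: arr=0 -> substrate=0 bound=0 product=1
t=7: arr=0 -> substrate=0 bound=0 product=1
t=8: arr=2 -> substrate=0 bound=2 product=1
t=9: arr=3 -> substrate=1 bound=4 product=1

Answer: 0 0 1 1 0 0 0 0 2 4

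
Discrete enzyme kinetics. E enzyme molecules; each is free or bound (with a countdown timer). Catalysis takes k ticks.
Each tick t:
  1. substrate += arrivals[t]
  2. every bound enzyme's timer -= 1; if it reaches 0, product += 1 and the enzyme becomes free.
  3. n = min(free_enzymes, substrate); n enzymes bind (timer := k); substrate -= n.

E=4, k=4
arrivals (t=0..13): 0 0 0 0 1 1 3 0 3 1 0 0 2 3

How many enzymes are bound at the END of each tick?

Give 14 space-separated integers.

t=0: arr=0 -> substrate=0 bound=0 product=0
t=1: arr=0 -> substrate=0 bound=0 product=0
t=2: arr=0 -> substrate=0 bound=0 product=0
t=3: arr=0 -> substrate=0 bound=0 product=0
t=4: arr=1 -> substrate=0 bound=1 product=0
t=5: arr=1 -> substrate=0 bound=2 product=0
t=6: arr=3 -> substrate=1 bound=4 product=0
t=7: arr=0 -> substrate=1 bound=4 product=0
t=8: arr=3 -> substrate=3 bound=4 product=1
t=9: arr=1 -> substrate=3 bound=4 product=2
t=10: arr=0 -> substrate=1 bound=4 product=4
t=11: arr=0 -> substrate=1 bound=4 product=4
t=12: arr=2 -> substrate=2 bound=4 product=5
t=13: arr=3 -> substrate=4 bound=4 product=6

Answer: 0 0 0 0 1 2 4 4 4 4 4 4 4 4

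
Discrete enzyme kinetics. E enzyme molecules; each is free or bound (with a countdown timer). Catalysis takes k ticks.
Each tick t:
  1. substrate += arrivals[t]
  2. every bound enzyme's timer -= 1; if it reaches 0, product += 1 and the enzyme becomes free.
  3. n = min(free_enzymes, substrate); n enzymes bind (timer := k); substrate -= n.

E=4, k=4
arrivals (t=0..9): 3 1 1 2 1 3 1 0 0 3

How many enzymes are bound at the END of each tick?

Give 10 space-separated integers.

Answer: 3 4 4 4 4 4 4 4 4 4

Derivation:
t=0: arr=3 -> substrate=0 bound=3 product=0
t=1: arr=1 -> substrate=0 bound=4 product=0
t=2: arr=1 -> substrate=1 bound=4 product=0
t=3: arr=2 -> substrate=3 bound=4 product=0
t=4: arr=1 -> substrate=1 bound=4 product=3
t=5: arr=3 -> substrate=3 bound=4 product=4
t=6: arr=1 -> substrate=4 bound=4 product=4
t=7: arr=0 -> substrate=4 bound=4 product=4
t=8: arr=0 -> substrate=1 bound=4 product=7
t=9: arr=3 -> substrate=3 bound=4 product=8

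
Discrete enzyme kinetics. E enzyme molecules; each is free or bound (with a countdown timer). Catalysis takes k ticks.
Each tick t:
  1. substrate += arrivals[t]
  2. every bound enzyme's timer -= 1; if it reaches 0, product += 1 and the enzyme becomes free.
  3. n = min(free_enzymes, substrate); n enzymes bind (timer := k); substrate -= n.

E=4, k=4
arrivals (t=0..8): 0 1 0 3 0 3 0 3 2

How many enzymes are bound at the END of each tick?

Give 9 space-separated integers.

t=0: arr=0 -> substrate=0 bound=0 product=0
t=1: arr=1 -> substrate=0 bound=1 product=0
t=2: arr=0 -> substrate=0 bound=1 product=0
t=3: arr=3 -> substrate=0 bound=4 product=0
t=4: arr=0 -> substrate=0 bound=4 product=0
t=5: arr=3 -> substrate=2 bound=4 product=1
t=6: arr=0 -> substrate=2 bound=4 product=1
t=7: arr=3 -> substrate=2 bound=4 product=4
t=8: arr=2 -> substrate=4 bound=4 product=4

Answer: 0 1 1 4 4 4 4 4 4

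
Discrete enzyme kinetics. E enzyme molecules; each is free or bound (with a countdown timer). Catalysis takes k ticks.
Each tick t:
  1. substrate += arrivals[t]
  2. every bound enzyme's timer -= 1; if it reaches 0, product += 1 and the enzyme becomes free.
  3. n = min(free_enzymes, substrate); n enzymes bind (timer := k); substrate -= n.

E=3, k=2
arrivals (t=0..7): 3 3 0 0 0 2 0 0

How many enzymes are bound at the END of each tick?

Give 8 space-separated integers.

Answer: 3 3 3 3 0 2 2 0

Derivation:
t=0: arr=3 -> substrate=0 bound=3 product=0
t=1: arr=3 -> substrate=3 bound=3 product=0
t=2: arr=0 -> substrate=0 bound=3 product=3
t=3: arr=0 -> substrate=0 bound=3 product=3
t=4: arr=0 -> substrate=0 bound=0 product=6
t=5: arr=2 -> substrate=0 bound=2 product=6
t=6: arr=0 -> substrate=0 bound=2 product=6
t=7: arr=0 -> substrate=0 bound=0 product=8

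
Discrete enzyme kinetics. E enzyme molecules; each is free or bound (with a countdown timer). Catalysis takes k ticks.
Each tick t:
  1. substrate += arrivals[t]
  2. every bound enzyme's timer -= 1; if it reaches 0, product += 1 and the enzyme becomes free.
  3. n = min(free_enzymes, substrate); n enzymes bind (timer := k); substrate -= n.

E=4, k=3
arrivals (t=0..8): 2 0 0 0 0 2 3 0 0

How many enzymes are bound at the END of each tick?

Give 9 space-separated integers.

Answer: 2 2 2 0 0 2 4 4 3

Derivation:
t=0: arr=2 -> substrate=0 bound=2 product=0
t=1: arr=0 -> substrate=0 bound=2 product=0
t=2: arr=0 -> substrate=0 bound=2 product=0
t=3: arr=0 -> substrate=0 bound=0 product=2
t=4: arr=0 -> substrate=0 bound=0 product=2
t=5: arr=2 -> substrate=0 bound=2 product=2
t=6: arr=3 -> substrate=1 bound=4 product=2
t=7: arr=0 -> substrate=1 bound=4 product=2
t=8: arr=0 -> substrate=0 bound=3 product=4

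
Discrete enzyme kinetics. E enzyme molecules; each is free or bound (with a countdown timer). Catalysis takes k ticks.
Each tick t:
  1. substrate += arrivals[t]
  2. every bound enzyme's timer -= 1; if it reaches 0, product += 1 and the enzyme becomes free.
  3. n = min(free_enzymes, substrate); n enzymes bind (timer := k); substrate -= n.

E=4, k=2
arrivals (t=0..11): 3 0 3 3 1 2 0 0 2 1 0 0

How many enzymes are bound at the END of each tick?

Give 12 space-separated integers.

t=0: arr=3 -> substrate=0 bound=3 product=0
t=1: arr=0 -> substrate=0 bound=3 product=0
t=2: arr=3 -> substrate=0 bound=3 product=3
t=3: arr=3 -> substrate=2 bound=4 product=3
t=4: arr=1 -> substrate=0 bound=4 product=6
t=5: arr=2 -> substrate=1 bound=4 product=7
t=6: arr=0 -> substrate=0 bound=2 product=10
t=7: arr=0 -> substrate=0 bound=1 product=11
t=8: arr=2 -> substrate=0 bound=2 product=12
t=9: arr=1 -> substrate=0 bound=3 product=12
t=10: arr=0 -> substrate=0 bound=1 product=14
t=11: arr=0 -> substrate=0 bound=0 product=15

Answer: 3 3 3 4 4 4 2 1 2 3 1 0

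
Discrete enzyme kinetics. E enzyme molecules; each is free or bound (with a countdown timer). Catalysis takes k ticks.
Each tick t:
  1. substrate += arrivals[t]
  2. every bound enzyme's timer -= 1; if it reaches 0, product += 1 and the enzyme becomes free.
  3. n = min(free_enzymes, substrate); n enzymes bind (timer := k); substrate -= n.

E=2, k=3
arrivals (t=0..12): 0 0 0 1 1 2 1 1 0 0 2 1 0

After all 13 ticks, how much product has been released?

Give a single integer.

t=0: arr=0 -> substrate=0 bound=0 product=0
t=1: arr=0 -> substrate=0 bound=0 product=0
t=2: arr=0 -> substrate=0 bound=0 product=0
t=3: arr=1 -> substrate=0 bound=1 product=0
t=4: arr=1 -> substrate=0 bound=2 product=0
t=5: arr=2 -> substrate=2 bound=2 product=0
t=6: arr=1 -> substrate=2 bound=2 product=1
t=7: arr=1 -> substrate=2 bound=2 product=2
t=8: arr=0 -> substrate=2 bound=2 product=2
t=9: arr=0 -> substrate=1 bound=2 product=3
t=10: arr=2 -> substrate=2 bound=2 product=4
t=11: arr=1 -> substrate=3 bound=2 product=4
t=12: arr=0 -> substrate=2 bound=2 product=5

Answer: 5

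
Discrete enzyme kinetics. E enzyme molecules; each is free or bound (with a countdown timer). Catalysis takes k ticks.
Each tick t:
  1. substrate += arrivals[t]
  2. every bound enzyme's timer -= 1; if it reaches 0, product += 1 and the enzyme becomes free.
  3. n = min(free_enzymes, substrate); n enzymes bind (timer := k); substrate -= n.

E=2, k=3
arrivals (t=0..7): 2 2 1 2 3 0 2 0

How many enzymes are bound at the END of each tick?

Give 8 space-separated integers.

t=0: arr=2 -> substrate=0 bound=2 product=0
t=1: arr=2 -> substrate=2 bound=2 product=0
t=2: arr=1 -> substrate=3 bound=2 product=0
t=3: arr=2 -> substrate=3 bound=2 product=2
t=4: arr=3 -> substrate=6 bound=2 product=2
t=5: arr=0 -> substrate=6 bound=2 product=2
t=6: arr=2 -> substrate=6 bound=2 product=4
t=7: arr=0 -> substrate=6 bound=2 product=4

Answer: 2 2 2 2 2 2 2 2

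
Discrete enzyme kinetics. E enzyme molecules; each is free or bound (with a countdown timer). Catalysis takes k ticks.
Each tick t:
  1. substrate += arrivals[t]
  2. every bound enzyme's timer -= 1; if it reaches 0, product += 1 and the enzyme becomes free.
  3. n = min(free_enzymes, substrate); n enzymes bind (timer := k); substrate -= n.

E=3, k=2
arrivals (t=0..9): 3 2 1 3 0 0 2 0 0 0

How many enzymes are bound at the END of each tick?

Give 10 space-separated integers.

Answer: 3 3 3 3 3 3 2 2 0 0

Derivation:
t=0: arr=3 -> substrate=0 bound=3 product=0
t=1: arr=2 -> substrate=2 bound=3 product=0
t=2: arr=1 -> substrate=0 bound=3 product=3
t=3: arr=3 -> substrate=3 bound=3 product=3
t=4: arr=0 -> substrate=0 bound=3 product=6
t=5: arr=0 -> substrate=0 bound=3 product=6
t=6: arr=2 -> substrate=0 bound=2 product=9
t=7: arr=0 -> substrate=0 bound=2 product=9
t=8: arr=0 -> substrate=0 bound=0 product=11
t=9: arr=0 -> substrate=0 bound=0 product=11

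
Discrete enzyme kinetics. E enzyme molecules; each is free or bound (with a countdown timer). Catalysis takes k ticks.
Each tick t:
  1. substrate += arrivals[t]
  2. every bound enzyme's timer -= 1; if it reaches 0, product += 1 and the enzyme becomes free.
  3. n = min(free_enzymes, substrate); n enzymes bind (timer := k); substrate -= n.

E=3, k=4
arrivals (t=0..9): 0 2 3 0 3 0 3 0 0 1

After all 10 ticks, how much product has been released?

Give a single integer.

Answer: 5

Derivation:
t=0: arr=0 -> substrate=0 bound=0 product=0
t=1: arr=2 -> substrate=0 bound=2 product=0
t=2: arr=3 -> substrate=2 bound=3 product=0
t=3: arr=0 -> substrate=2 bound=3 product=0
t=4: arr=3 -> substrate=5 bound=3 product=0
t=5: arr=0 -> substrate=3 bound=3 product=2
t=6: arr=3 -> substrate=5 bound=3 product=3
t=7: arr=0 -> substrate=5 bound=3 product=3
t=8: arr=0 -> substrate=5 bound=3 product=3
t=9: arr=1 -> substrate=4 bound=3 product=5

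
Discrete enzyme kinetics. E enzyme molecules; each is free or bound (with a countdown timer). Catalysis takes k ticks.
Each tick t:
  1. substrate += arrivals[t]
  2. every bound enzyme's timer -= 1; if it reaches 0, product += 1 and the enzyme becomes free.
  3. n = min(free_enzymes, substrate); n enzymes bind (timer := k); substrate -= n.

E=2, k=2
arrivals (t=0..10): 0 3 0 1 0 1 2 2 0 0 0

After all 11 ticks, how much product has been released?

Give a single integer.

t=0: arr=0 -> substrate=0 bound=0 product=0
t=1: arr=3 -> substrate=1 bound=2 product=0
t=2: arr=0 -> substrate=1 bound=2 product=0
t=3: arr=1 -> substrate=0 bound=2 product=2
t=4: arr=0 -> substrate=0 bound=2 product=2
t=5: arr=1 -> substrate=0 bound=1 product=4
t=6: arr=2 -> substrate=1 bound=2 product=4
t=7: arr=2 -> substrate=2 bound=2 product=5
t=8: arr=0 -> substrate=1 bound=2 product=6
t=9: arr=0 -> substrate=0 bound=2 product=7
t=10: arr=0 -> substrate=0 bound=1 product=8

Answer: 8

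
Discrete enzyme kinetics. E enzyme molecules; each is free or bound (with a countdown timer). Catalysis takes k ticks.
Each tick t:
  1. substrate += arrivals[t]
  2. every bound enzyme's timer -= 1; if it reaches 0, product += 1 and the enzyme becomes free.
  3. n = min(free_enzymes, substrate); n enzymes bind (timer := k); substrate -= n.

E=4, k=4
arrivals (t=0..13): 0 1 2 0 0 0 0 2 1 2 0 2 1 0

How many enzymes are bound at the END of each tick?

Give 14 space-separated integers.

Answer: 0 1 3 3 3 2 0 2 3 4 4 4 4 4

Derivation:
t=0: arr=0 -> substrate=0 bound=0 product=0
t=1: arr=1 -> substrate=0 bound=1 product=0
t=2: arr=2 -> substrate=0 bound=3 product=0
t=3: arr=0 -> substrate=0 bound=3 product=0
t=4: arr=0 -> substrate=0 bound=3 product=0
t=5: arr=0 -> substrate=0 bound=2 product=1
t=6: arr=0 -> substrate=0 bound=0 product=3
t=7: arr=2 -> substrate=0 bound=2 product=3
t=8: arr=1 -> substrate=0 bound=3 product=3
t=9: arr=2 -> substrate=1 bound=4 product=3
t=10: arr=0 -> substrate=1 bound=4 product=3
t=11: arr=2 -> substrate=1 bound=4 product=5
t=12: arr=1 -> substrate=1 bound=4 product=6
t=13: arr=0 -> substrate=0 bound=4 product=7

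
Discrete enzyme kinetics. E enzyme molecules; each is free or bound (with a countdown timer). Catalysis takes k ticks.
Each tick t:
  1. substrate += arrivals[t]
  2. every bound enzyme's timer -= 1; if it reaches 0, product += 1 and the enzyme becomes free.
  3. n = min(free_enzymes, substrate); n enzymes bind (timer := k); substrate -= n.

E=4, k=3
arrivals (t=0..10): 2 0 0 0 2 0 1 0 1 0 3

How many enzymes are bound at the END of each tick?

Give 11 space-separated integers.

Answer: 2 2 2 0 2 2 3 1 2 1 4

Derivation:
t=0: arr=2 -> substrate=0 bound=2 product=0
t=1: arr=0 -> substrate=0 bound=2 product=0
t=2: arr=0 -> substrate=0 bound=2 product=0
t=3: arr=0 -> substrate=0 bound=0 product=2
t=4: arr=2 -> substrate=0 bound=2 product=2
t=5: arr=0 -> substrate=0 bound=2 product=2
t=6: arr=1 -> substrate=0 bound=3 product=2
t=7: arr=0 -> substrate=0 bound=1 product=4
t=8: arr=1 -> substrate=0 bound=2 product=4
t=9: arr=0 -> substrate=0 bound=1 product=5
t=10: arr=3 -> substrate=0 bound=4 product=5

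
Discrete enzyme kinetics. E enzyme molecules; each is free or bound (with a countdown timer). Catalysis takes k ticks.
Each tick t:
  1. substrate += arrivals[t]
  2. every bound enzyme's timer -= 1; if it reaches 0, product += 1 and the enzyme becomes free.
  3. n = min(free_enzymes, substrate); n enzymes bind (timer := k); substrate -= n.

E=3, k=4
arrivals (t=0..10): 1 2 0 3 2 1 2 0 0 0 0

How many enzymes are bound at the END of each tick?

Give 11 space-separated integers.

Answer: 1 3 3 3 3 3 3 3 3 3 3

Derivation:
t=0: arr=1 -> substrate=0 bound=1 product=0
t=1: arr=2 -> substrate=0 bound=3 product=0
t=2: arr=0 -> substrate=0 bound=3 product=0
t=3: arr=3 -> substrate=3 bound=3 product=0
t=4: arr=2 -> substrate=4 bound=3 product=1
t=5: arr=1 -> substrate=3 bound=3 product=3
t=6: arr=2 -> substrate=5 bound=3 product=3
t=7: arr=0 -> substrate=5 bound=3 product=3
t=8: arr=0 -> substrate=4 bound=3 product=4
t=9: arr=0 -> substrate=2 bound=3 product=6
t=10: arr=0 -> substrate=2 bound=3 product=6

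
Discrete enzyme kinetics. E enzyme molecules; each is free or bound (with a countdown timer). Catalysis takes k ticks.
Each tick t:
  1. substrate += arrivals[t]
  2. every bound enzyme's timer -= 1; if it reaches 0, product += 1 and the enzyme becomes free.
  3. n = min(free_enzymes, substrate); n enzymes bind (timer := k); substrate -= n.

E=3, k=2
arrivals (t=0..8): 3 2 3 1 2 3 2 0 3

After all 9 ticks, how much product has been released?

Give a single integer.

t=0: arr=3 -> substrate=0 bound=3 product=0
t=1: arr=2 -> substrate=2 bound=3 product=0
t=2: arr=3 -> substrate=2 bound=3 product=3
t=3: arr=1 -> substrate=3 bound=3 product=3
t=4: arr=2 -> substrate=2 bound=3 product=6
t=5: arr=3 -> substrate=5 bound=3 product=6
t=6: arr=2 -> substrate=4 bound=3 product=9
t=7: arr=0 -> substrate=4 bound=3 product=9
t=8: arr=3 -> substrate=4 bound=3 product=12

Answer: 12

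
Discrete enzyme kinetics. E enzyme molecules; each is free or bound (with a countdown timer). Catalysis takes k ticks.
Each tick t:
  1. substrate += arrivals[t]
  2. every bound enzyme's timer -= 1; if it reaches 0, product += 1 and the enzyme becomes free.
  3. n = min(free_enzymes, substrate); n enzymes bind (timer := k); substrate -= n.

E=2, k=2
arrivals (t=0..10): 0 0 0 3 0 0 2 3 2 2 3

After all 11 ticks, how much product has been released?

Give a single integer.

Answer: 6

Derivation:
t=0: arr=0 -> substrate=0 bound=0 product=0
t=1: arr=0 -> substrate=0 bound=0 product=0
t=2: arr=0 -> substrate=0 bound=0 product=0
t=3: arr=3 -> substrate=1 bound=2 product=0
t=4: arr=0 -> substrate=1 bound=2 product=0
t=5: arr=0 -> substrate=0 bound=1 product=2
t=6: arr=2 -> substrate=1 bound=2 product=2
t=7: arr=3 -> substrate=3 bound=2 product=3
t=8: arr=2 -> substrate=4 bound=2 product=4
t=9: arr=2 -> substrate=5 bound=2 product=5
t=10: arr=3 -> substrate=7 bound=2 product=6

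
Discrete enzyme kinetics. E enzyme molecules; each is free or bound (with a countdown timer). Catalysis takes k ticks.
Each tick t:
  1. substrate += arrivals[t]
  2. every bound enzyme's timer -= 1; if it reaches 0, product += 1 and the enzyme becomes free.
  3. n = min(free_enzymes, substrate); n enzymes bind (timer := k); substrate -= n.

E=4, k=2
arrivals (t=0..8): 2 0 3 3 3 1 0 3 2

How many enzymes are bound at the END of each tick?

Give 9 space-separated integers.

Answer: 2 2 3 4 4 4 3 4 4

Derivation:
t=0: arr=2 -> substrate=0 bound=2 product=0
t=1: arr=0 -> substrate=0 bound=2 product=0
t=2: arr=3 -> substrate=0 bound=3 product=2
t=3: arr=3 -> substrate=2 bound=4 product=2
t=4: arr=3 -> substrate=2 bound=4 product=5
t=5: arr=1 -> substrate=2 bound=4 product=6
t=6: arr=0 -> substrate=0 bound=3 product=9
t=7: arr=3 -> substrate=1 bound=4 product=10
t=8: arr=2 -> substrate=1 bound=4 product=12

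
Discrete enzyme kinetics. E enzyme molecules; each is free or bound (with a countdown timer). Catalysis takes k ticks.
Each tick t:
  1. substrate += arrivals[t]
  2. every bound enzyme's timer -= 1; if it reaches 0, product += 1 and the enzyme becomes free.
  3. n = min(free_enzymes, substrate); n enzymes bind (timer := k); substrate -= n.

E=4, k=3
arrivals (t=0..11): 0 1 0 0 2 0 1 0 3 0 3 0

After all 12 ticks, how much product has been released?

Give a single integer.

t=0: arr=0 -> substrate=0 bound=0 product=0
t=1: arr=1 -> substrate=0 bound=1 product=0
t=2: arr=0 -> substrate=0 bound=1 product=0
t=3: arr=0 -> substrate=0 bound=1 product=0
t=4: arr=2 -> substrate=0 bound=2 product=1
t=5: arr=0 -> substrate=0 bound=2 product=1
t=6: arr=1 -> substrate=0 bound=3 product=1
t=7: arr=0 -> substrate=0 bound=1 product=3
t=8: arr=3 -> substrate=0 bound=4 product=3
t=9: arr=0 -> substrate=0 bound=3 product=4
t=10: arr=3 -> substrate=2 bound=4 product=4
t=11: arr=0 -> substrate=0 bound=3 product=7

Answer: 7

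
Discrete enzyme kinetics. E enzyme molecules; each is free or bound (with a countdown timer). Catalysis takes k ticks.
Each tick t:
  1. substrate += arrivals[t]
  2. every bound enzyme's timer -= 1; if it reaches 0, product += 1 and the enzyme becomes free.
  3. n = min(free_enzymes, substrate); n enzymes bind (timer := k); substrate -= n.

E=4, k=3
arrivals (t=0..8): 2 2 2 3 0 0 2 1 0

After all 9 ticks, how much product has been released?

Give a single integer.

Answer: 8

Derivation:
t=0: arr=2 -> substrate=0 bound=2 product=0
t=1: arr=2 -> substrate=0 bound=4 product=0
t=2: arr=2 -> substrate=2 bound=4 product=0
t=3: arr=3 -> substrate=3 bound=4 product=2
t=4: arr=0 -> substrate=1 bound=4 product=4
t=5: arr=0 -> substrate=1 bound=4 product=4
t=6: arr=2 -> substrate=1 bound=4 product=6
t=7: arr=1 -> substrate=0 bound=4 product=8
t=8: arr=0 -> substrate=0 bound=4 product=8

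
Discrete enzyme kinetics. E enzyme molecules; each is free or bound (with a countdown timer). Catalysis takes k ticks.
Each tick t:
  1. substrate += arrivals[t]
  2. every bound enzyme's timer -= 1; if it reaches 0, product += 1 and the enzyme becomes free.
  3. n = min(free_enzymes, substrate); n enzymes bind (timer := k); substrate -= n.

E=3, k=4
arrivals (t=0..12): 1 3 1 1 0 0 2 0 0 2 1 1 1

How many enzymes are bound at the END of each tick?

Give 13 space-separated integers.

Answer: 1 3 3 3 3 3 3 3 3 3 3 3 3

Derivation:
t=0: arr=1 -> substrate=0 bound=1 product=0
t=1: arr=3 -> substrate=1 bound=3 product=0
t=2: arr=1 -> substrate=2 bound=3 product=0
t=3: arr=1 -> substrate=3 bound=3 product=0
t=4: arr=0 -> substrate=2 bound=3 product=1
t=5: arr=0 -> substrate=0 bound=3 product=3
t=6: arr=2 -> substrate=2 bound=3 product=3
t=7: arr=0 -> substrate=2 bound=3 product=3
t=8: arr=0 -> substrate=1 bound=3 product=4
t=9: arr=2 -> substrate=1 bound=3 product=6
t=10: arr=1 -> substrate=2 bound=3 product=6
t=11: arr=1 -> substrate=3 bound=3 product=6
t=12: arr=1 -> substrate=3 bound=3 product=7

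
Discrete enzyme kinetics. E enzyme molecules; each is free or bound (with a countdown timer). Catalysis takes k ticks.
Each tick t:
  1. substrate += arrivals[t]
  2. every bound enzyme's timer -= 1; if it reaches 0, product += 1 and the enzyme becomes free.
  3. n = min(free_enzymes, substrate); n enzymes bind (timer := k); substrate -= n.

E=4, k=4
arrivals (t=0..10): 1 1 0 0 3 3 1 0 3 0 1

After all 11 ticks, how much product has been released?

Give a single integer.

Answer: 6

Derivation:
t=0: arr=1 -> substrate=0 bound=1 product=0
t=1: arr=1 -> substrate=0 bound=2 product=0
t=2: arr=0 -> substrate=0 bound=2 product=0
t=3: arr=0 -> substrate=0 bound=2 product=0
t=4: arr=3 -> substrate=0 bound=4 product=1
t=5: arr=3 -> substrate=2 bound=4 product=2
t=6: arr=1 -> substrate=3 bound=4 product=2
t=7: arr=0 -> substrate=3 bound=4 product=2
t=8: arr=3 -> substrate=3 bound=4 product=5
t=9: arr=0 -> substrate=2 bound=4 product=6
t=10: arr=1 -> substrate=3 bound=4 product=6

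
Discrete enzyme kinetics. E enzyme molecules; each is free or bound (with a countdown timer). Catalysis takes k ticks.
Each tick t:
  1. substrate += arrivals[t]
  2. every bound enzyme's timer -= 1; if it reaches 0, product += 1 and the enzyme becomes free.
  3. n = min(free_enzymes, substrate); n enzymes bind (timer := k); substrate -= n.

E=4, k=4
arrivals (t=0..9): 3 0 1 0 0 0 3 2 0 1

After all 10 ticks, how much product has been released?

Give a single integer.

t=0: arr=3 -> substrate=0 bound=3 product=0
t=1: arr=0 -> substrate=0 bound=3 product=0
t=2: arr=1 -> substrate=0 bound=4 product=0
t=3: arr=0 -> substrate=0 bound=4 product=0
t=4: arr=0 -> substrate=0 bound=1 product=3
t=5: arr=0 -> substrate=0 bound=1 product=3
t=6: arr=3 -> substrate=0 bound=3 product=4
t=7: arr=2 -> substrate=1 bound=4 product=4
t=8: arr=0 -> substrate=1 bound=4 product=4
t=9: arr=1 -> substrate=2 bound=4 product=4

Answer: 4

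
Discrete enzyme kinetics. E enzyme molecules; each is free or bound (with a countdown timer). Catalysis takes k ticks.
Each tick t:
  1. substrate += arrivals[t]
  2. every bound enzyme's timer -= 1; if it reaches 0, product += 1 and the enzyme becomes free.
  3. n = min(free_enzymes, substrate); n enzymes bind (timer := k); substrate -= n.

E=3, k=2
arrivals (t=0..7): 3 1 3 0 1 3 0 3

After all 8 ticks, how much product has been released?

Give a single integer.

Answer: 9

Derivation:
t=0: arr=3 -> substrate=0 bound=3 product=0
t=1: arr=1 -> substrate=1 bound=3 product=0
t=2: arr=3 -> substrate=1 bound=3 product=3
t=3: arr=0 -> substrate=1 bound=3 product=3
t=4: arr=1 -> substrate=0 bound=2 product=6
t=5: arr=3 -> substrate=2 bound=3 product=6
t=6: arr=0 -> substrate=0 bound=3 product=8
t=7: arr=3 -> substrate=2 bound=3 product=9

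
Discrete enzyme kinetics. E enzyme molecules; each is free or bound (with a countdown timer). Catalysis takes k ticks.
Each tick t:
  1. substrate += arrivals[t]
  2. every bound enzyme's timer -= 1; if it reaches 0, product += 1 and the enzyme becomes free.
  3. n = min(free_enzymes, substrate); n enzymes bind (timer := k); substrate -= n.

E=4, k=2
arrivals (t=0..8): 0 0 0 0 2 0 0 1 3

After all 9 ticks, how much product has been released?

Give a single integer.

t=0: arr=0 -> substrate=0 bound=0 product=0
t=1: arr=0 -> substrate=0 bound=0 product=0
t=2: arr=0 -> substrate=0 bound=0 product=0
t=3: arr=0 -> substrate=0 bound=0 product=0
t=4: arr=2 -> substrate=0 bound=2 product=0
t=5: arr=0 -> substrate=0 bound=2 product=0
t=6: arr=0 -> substrate=0 bound=0 product=2
t=7: arr=1 -> substrate=0 bound=1 product=2
t=8: arr=3 -> substrate=0 bound=4 product=2

Answer: 2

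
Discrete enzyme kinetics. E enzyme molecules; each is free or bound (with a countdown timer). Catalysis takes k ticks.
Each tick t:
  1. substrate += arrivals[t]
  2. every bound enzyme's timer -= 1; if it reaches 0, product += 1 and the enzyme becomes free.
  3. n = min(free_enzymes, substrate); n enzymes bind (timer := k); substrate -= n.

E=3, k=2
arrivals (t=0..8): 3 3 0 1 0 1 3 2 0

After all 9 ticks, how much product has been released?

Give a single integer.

Answer: 10

Derivation:
t=0: arr=3 -> substrate=0 bound=3 product=0
t=1: arr=3 -> substrate=3 bound=3 product=0
t=2: arr=0 -> substrate=0 bound=3 product=3
t=3: arr=1 -> substrate=1 bound=3 product=3
t=4: arr=0 -> substrate=0 bound=1 product=6
t=5: arr=1 -> substrate=0 bound=2 product=6
t=6: arr=3 -> substrate=1 bound=3 product=7
t=7: arr=2 -> substrate=2 bound=3 product=8
t=8: arr=0 -> substrate=0 bound=3 product=10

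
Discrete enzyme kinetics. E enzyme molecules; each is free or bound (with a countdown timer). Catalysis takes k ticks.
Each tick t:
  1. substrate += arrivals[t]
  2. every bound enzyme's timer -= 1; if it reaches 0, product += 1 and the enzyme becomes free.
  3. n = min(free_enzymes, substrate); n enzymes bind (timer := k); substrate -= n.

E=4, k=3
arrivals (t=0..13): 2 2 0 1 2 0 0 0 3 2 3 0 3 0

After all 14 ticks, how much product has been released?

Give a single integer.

t=0: arr=2 -> substrate=0 bound=2 product=0
t=1: arr=2 -> substrate=0 bound=4 product=0
t=2: arr=0 -> substrate=0 bound=4 product=0
t=3: arr=1 -> substrate=0 bound=3 product=2
t=4: arr=2 -> substrate=0 bound=3 product=4
t=5: arr=0 -> substrate=0 bound=3 product=4
t=6: arr=0 -> substrate=0 bound=2 product=5
t=7: arr=0 -> substrate=0 bound=0 product=7
t=8: arr=3 -> substrate=0 bound=3 product=7
t=9: arr=2 -> substrate=1 bound=4 product=7
t=10: arr=3 -> substrate=4 bound=4 product=7
t=11: arr=0 -> substrate=1 bound=4 product=10
t=12: arr=3 -> substrate=3 bound=4 product=11
t=13: arr=0 -> substrate=3 bound=4 product=11

Answer: 11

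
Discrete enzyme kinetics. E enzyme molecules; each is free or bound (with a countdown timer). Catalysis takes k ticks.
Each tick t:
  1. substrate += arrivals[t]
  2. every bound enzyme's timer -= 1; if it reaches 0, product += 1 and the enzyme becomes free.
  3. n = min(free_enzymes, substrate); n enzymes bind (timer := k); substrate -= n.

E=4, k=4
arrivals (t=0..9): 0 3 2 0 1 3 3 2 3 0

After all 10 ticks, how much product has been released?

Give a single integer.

t=0: arr=0 -> substrate=0 bound=0 product=0
t=1: arr=3 -> substrate=0 bound=3 product=0
t=2: arr=2 -> substrate=1 bound=4 product=0
t=3: arr=0 -> substrate=1 bound=4 product=0
t=4: arr=1 -> substrate=2 bound=4 product=0
t=5: arr=3 -> substrate=2 bound=4 product=3
t=6: arr=3 -> substrate=4 bound=4 product=4
t=7: arr=2 -> substrate=6 bound=4 product=4
t=8: arr=3 -> substrate=9 bound=4 product=4
t=9: arr=0 -> substrate=6 bound=4 product=7

Answer: 7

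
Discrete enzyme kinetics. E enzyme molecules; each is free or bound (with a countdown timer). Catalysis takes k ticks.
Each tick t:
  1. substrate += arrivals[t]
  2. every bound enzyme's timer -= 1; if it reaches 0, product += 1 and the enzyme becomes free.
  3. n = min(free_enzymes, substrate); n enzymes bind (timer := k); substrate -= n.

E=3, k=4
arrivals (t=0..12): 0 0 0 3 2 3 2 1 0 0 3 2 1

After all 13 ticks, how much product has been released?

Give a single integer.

Answer: 6

Derivation:
t=0: arr=0 -> substrate=0 bound=0 product=0
t=1: arr=0 -> substrate=0 bound=0 product=0
t=2: arr=0 -> substrate=0 bound=0 product=0
t=3: arr=3 -> substrate=0 bound=3 product=0
t=4: arr=2 -> substrate=2 bound=3 product=0
t=5: arr=3 -> substrate=5 bound=3 product=0
t=6: arr=2 -> substrate=7 bound=3 product=0
t=7: arr=1 -> substrate=5 bound=3 product=3
t=8: arr=0 -> substrate=5 bound=3 product=3
t=9: arr=0 -> substrate=5 bound=3 product=3
t=10: arr=3 -> substrate=8 bound=3 product=3
t=11: arr=2 -> substrate=7 bound=3 product=6
t=12: arr=1 -> substrate=8 bound=3 product=6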